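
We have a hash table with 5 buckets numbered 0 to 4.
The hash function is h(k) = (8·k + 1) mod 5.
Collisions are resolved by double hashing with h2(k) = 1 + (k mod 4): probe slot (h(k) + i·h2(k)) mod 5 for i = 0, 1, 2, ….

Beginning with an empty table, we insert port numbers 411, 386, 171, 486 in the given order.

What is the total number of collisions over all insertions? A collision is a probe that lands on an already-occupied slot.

411 hashes to 4; slot 4 is free -> place at 4.
386 hashes to 4, h2=3; 4 taken -> place at 2.
171 hashes to 4, h2=4; 4 taken -> place at 3.
486 hashes to 4, h2=3; 4,2 taken -> place at 0.
Table: [486, ., 386, 171, 411]

4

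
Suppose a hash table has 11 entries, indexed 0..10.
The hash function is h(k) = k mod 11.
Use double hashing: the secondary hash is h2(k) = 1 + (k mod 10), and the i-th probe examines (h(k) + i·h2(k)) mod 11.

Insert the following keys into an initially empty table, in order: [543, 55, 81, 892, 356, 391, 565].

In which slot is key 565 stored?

10

543: h=4 -> slot 4
55: h=0 -> slot 0
81: h=4, h2=2, probe 4,6 -> slot 6
892: h=1 -> slot 1
356: h=4, h2=7, probe 4,0,7 -> slot 7
391: h=6, h2=2, probe 6,8 -> slot 8
565: h=4, h2=6, probe 4,10 -> slot 10
Table: [55, 892, -, -, 543, -, 81, 356, 391, -, 565]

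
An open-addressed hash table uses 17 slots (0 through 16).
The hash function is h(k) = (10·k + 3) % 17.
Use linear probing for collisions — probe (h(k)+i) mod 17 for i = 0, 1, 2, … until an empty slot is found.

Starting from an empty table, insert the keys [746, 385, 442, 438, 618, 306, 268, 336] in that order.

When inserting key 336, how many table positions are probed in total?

3

746: h=0 => slot 0
385: h=11 => slot 11
442: h=3 => slot 3
438: h=14 => slot 14
618: h=12 => slot 12
306: h=3, probe 3,4 => slot 4
268: h=14, probe 14,15 => slot 15
336: h=14, probe 14,15,16 => slot 16
Table: [746, _, _, 442, 306, _, _, _, _, _, _, 385, 618, _, 438, 268, 336]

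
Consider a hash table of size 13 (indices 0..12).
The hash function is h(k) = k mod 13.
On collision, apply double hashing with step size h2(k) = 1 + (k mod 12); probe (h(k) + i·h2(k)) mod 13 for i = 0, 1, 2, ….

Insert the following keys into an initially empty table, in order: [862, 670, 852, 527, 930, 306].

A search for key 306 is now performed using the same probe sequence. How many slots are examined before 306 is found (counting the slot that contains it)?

4

862 hashes to 4; slot 4 is free -> place at 4.
670 hashes to 7; slot 7 is free -> place at 7.
852 hashes to 7, h2=1; 7 taken -> place at 8.
527 hashes to 7, h2=12; 7 taken -> place at 6.
930 hashes to 7, h2=7; 7 taken -> place at 1.
306 hashes to 7, h2=7; 7,1,8 taken -> place at 2.
Table: [_, 930, 306, _, 862, _, 527, 670, 852, _, _, _, _]
Lookup 306: h=7, h2=7, probe 7,1,8,2 → found at 2.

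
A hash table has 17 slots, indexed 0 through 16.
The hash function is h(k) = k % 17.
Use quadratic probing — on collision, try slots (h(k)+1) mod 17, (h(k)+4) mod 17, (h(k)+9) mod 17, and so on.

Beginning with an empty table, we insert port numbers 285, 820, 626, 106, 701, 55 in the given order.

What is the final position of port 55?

285: h=13 → slot 13
820: h=4 → slot 4
626: h=14 → slot 14
106: h=4, probe 4,5 → slot 5
701: h=4, probe 4,5,8 → slot 8
55: h=4, probe 4,5,8,13,3 → slot 3
Table: [∅, ∅, ∅, 55, 820, 106, ∅, ∅, 701, ∅, ∅, ∅, ∅, 285, 626, ∅, ∅]

3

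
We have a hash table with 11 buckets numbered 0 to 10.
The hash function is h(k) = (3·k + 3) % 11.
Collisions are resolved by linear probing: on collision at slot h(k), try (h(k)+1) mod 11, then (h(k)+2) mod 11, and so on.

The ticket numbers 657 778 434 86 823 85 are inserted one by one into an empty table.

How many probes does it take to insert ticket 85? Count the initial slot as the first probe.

6

657: h=5 => slot 5
778: h=5, probe 5,6 => slot 6
434: h=7 => slot 7
86: h=8 => slot 8
823: h=8, probe 8,9 => slot 9
85: h=5, probe 5,6,7,8,9,10 => slot 10
Table: [∅, ∅, ∅, ∅, ∅, 657, 778, 434, 86, 823, 85]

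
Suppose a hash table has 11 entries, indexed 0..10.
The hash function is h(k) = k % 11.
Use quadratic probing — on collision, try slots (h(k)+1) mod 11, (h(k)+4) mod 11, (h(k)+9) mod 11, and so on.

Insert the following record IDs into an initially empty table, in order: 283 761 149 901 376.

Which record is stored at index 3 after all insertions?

283: h=8 -> slot 8
761: h=2 -> slot 2
149: h=6 -> slot 6
901: h=10 -> slot 10
376: h=2, probe 2,3 -> slot 3
Table: [—, —, 761, 376, —, —, 149, —, 283, —, 901]

376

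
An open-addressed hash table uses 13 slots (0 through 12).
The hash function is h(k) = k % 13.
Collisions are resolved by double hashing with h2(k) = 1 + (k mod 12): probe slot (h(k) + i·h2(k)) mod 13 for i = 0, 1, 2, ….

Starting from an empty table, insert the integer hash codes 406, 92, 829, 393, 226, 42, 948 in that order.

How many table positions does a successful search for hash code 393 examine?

Insert 406: h=3, slot 3 empty → index 3.
Insert 92: h=1, slot 1 empty → index 1.
Insert 829: h=10, slot 10 empty → index 10.
Insert 393: h=3, h2=10, slot 3 occupied → index 0.
Insert 226: h=5, slot 5 empty → index 5.
Insert 42: h=3, h2=7, slots 3,10 occupied → index 4.
Insert 948: h=12, slot 12 empty → index 12.
Table: [393, 92, -, 406, 42, 226, -, -, -, -, 829, -, 948]
Lookup 393: h=3, h2=10, probe 3,0 → found at 0.

2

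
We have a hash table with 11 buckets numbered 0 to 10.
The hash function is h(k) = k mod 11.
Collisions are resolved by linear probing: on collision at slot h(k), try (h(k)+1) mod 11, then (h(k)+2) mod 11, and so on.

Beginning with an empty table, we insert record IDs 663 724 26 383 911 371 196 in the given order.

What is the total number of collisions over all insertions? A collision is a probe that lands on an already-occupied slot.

6

663 hashes to 3; slot 3 is free => place at 3.
724 hashes to 9; slot 9 is free => place at 9.
26 hashes to 4; slot 4 is free => place at 4.
383 hashes to 9; 9 taken => place at 10.
911 hashes to 9; 9,10 taken => place at 0.
371 hashes to 8; slot 8 is free => place at 8.
196 hashes to 9; 9,10,0 taken => place at 1.
Table: [911, 196, ∅, 663, 26, ∅, ∅, ∅, 371, 724, 383]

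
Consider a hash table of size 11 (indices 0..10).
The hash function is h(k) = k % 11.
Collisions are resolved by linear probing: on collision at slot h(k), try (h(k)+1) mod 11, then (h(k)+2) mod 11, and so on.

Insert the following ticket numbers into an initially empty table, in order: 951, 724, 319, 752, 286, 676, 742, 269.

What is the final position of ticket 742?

7

Insert 951: h=5, slot 5 empty -> index 5.
Insert 724: h=9, slot 9 empty -> index 9.
Insert 319: h=0, slot 0 empty -> index 0.
Insert 752: h=4, slot 4 empty -> index 4.
Insert 286: h=0, slot 0 occupied -> index 1.
Insert 676: h=5, slot 5 occupied -> index 6.
Insert 742: h=5, slots 5,6 occupied -> index 7.
Insert 269: h=5, slots 5,6,7 occupied -> index 8.
Table: [319, 286, -, -, 752, 951, 676, 742, 269, 724, -]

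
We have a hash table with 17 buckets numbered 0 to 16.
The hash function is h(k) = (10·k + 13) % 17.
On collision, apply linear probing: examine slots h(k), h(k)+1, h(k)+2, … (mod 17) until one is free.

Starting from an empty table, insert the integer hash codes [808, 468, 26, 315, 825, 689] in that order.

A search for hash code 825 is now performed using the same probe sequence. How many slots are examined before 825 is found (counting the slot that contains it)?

5

Insert 808: h=1, slot 1 empty → index 1.
Insert 468: h=1, slot 1 occupied → index 2.
Insert 26: h=1, slots 1,2 occupied → index 3.
Insert 315: h=1, slots 1,2,3 occupied → index 4.
Insert 825: h=1, slots 1,2,3,4 occupied → index 5.
Insert 689: h=1, slots 1,2,3,4,5 occupied → index 6.
Table: [., 808, 468, 26, 315, 825, 689, ., ., ., ., ., ., ., ., ., .]
Lookup 825: h=1, probe 1,2,3,4,5 → found at 5.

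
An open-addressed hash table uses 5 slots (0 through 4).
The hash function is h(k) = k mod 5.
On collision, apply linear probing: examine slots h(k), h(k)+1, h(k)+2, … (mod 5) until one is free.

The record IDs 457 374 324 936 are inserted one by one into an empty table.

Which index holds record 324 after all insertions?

Insert 457: h=2, slot 2 empty => index 2.
Insert 374: h=4, slot 4 empty => index 4.
Insert 324: h=4, slot 4 occupied => index 0.
Insert 936: h=1, slot 1 empty => index 1.
Table: [324, 936, 457, -, 374]

0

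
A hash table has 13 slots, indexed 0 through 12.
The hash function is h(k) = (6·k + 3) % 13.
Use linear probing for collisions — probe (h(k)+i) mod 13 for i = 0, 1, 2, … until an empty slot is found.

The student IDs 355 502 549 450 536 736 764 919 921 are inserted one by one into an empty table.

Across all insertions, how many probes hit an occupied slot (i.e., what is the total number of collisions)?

355: h=1 => slot 1
502: h=12 => slot 12
549: h=8 => slot 8
450: h=12, probe 12,0 => slot 0
536: h=8, probe 8,9 => slot 9
736: h=12, probe 12,0,1,2 => slot 2
764: h=11 => slot 11
919: h=5 => slot 5
921: h=4 => slot 4
Table: [450, 355, 736, ∅, 921, 919, ∅, ∅, 549, 536, ∅, 764, 502]

5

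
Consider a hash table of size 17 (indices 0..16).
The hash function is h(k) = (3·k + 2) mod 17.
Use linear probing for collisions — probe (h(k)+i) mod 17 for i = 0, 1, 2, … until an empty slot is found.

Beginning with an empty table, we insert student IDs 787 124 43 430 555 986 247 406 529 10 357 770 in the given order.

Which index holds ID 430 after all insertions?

Insert 787: h=0, slot 0 empty => index 0.
Insert 124: h=0, slot 0 occupied => index 1.
Insert 43: h=12, slot 12 empty => index 12.
Insert 430: h=0, slots 0,1 occupied => index 2.
Insert 555: h=1, slots 1,2 occupied => index 3.
Insert 986: h=2, slots 2,3 occupied => index 4.
Insert 247: h=12, slot 12 occupied => index 13.
Insert 406: h=13, slot 13 occupied => index 14.
Insert 529: h=8, slot 8 empty => index 8.
Insert 10: h=15, slot 15 empty => index 15.
Insert 357: h=2, slots 2,3,4 occupied => index 5.
Insert 770: h=0, slots 0,1,2,3,4,5 occupied => index 6.
Table: [787, 124, 430, 555, 986, 357, 770, ∅, 529, ∅, ∅, ∅, 43, 247, 406, 10, ∅]

2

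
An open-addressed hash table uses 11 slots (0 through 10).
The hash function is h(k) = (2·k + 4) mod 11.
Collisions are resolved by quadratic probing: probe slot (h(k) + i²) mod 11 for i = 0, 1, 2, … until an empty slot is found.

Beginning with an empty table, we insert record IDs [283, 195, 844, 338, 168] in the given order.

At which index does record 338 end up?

7

283 hashes to 9; slot 9 is free → place at 9.
195 hashes to 9; 9 taken → place at 10.
844 hashes to 9; 9,10 taken → place at 2.
338 hashes to 9; 9,10,2 taken → place at 7.
168 hashes to 10; 10 taken → place at 0.
Table: [168, _, 844, _, _, _, _, 338, _, 283, 195]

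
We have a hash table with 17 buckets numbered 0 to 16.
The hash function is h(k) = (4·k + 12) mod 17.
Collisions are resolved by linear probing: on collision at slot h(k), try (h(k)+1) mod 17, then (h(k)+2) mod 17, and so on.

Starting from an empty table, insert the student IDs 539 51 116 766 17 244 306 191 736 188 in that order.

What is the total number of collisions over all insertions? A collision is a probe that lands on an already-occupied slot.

Insert 539: h=9, slot 9 empty → index 9.
Insert 51: h=12, slot 12 empty → index 12.
Insert 116: h=0, slot 0 empty → index 0.
Insert 766: h=16, slot 16 empty → index 16.
Insert 17: h=12, slot 12 occupied → index 13.
Insert 244: h=2, slot 2 empty → index 2.
Insert 306: h=12, slots 12,13 occupied → index 14.
Insert 191: h=11, slot 11 empty → index 11.
Insert 736: h=15, slot 15 empty → index 15.
Insert 188: h=16, slots 16,0 occupied → index 1.
Table: [116, 188, 244, _, _, _, _, _, _, 539, _, 191, 51, 17, 306, 736, 766]

5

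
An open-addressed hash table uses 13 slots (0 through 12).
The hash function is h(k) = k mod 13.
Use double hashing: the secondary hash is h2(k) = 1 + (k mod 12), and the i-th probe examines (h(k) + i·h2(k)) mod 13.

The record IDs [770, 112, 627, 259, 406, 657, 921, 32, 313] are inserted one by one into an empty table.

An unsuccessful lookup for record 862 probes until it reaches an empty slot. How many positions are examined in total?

2

770 hashes to 3; slot 3 is free → place at 3.
112 hashes to 8; slot 8 is free → place at 8.
627 hashes to 3, h2=4; 3 taken → place at 7.
259 hashes to 12; slot 12 is free → place at 12.
406 hashes to 3, h2=11; 3 taken → place at 1.
657 hashes to 7, h2=10; 7 taken → place at 4.
921 hashes to 11; slot 11 is free → place at 11.
32 hashes to 6; slot 6 is free → place at 6.
313 hashes to 1, h2=2; 1,3 taken → place at 5.
Table: [—, 406, —, 770, 657, 313, 32, 627, 112, —, —, 921, 259]
Lookup 862: h=4, h2=11, probe 4,2 → slot 2 empty, not found.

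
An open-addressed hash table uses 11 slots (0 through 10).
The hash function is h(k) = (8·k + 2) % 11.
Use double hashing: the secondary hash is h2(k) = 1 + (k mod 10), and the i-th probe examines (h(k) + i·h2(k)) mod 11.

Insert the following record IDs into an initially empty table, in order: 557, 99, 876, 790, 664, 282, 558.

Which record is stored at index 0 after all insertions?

557: h=3 => slot 3
99: h=2 => slot 2
876: h=3, h2=7, probe 3,10 => slot 10
790: h=8 => slot 8
664: h=1 => slot 1
282: h=3, h2=3, probe 3,6 => slot 6
558: h=0 => slot 0
Table: [558, 664, 99, 557, ., ., 282, ., 790, ., 876]

558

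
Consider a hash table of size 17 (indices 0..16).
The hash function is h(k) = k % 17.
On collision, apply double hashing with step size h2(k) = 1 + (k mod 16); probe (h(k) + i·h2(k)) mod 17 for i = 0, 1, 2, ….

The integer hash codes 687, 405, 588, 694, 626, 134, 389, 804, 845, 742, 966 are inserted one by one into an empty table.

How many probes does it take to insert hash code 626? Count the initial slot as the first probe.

2

687 hashes to 7; slot 7 is free => place at 7.
405 hashes to 14; slot 14 is free => place at 14.
588 hashes to 10; slot 10 is free => place at 10.
694 hashes to 14, h2=7; 14 taken => place at 4.
626 hashes to 14, h2=3; 14 taken => place at 0.
134 hashes to 15; slot 15 is free => place at 15.
389 hashes to 15, h2=6; 15,4,10 taken => place at 16.
804 hashes to 5; slot 5 is free => place at 5.
845 hashes to 12; slot 12 is free => place at 12.
742 hashes to 11; slot 11 is free => place at 11.
966 hashes to 14, h2=7; 14,4,11 taken => place at 1.
Table: [626, 966, —, —, 694, 804, —, 687, —, —, 588, 742, 845, —, 405, 134, 389]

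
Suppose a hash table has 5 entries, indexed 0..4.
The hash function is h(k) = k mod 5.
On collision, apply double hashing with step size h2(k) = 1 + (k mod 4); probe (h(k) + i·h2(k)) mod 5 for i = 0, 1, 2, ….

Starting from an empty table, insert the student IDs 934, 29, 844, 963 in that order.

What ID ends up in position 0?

934: h=4 => slot 4
29: h=4, h2=2, probe 4,1 => slot 1
844: h=4, h2=1, probe 4,0 => slot 0
963: h=3 => slot 3
Table: [844, 29, ∅, 963, 934]

844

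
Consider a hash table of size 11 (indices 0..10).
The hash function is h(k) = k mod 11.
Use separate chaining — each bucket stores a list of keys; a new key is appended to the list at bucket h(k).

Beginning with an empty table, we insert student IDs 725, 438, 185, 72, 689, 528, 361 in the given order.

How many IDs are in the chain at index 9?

3

725 -> bucket 10
438 -> bucket 9
185 -> bucket 9 (collision)
72 -> bucket 6
689 -> bucket 7
528 -> bucket 0
361 -> bucket 9 (collision)
Final buckets:
0: 528
1: _
2: _
3: _
4: _
5: _
6: 72
7: 689
8: _
9: 438 -> 185 -> 361
10: 725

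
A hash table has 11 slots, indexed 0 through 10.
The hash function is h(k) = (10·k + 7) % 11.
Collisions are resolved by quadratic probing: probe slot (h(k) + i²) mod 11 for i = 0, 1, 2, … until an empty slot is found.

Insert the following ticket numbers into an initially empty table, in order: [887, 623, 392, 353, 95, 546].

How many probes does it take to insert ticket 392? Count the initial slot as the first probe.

3

887 hashes to 0; slot 0 is free -> place at 0.
623 hashes to 0; 0 taken -> place at 1.
392 hashes to 0; 0,1 taken -> place at 4.
353 hashes to 6; slot 6 is free -> place at 6.
95 hashes to 0; 0,1,4 taken -> place at 9.
546 hashes to 0; 0,1,4,9 taken -> place at 5.
Table: [887, 623, _, _, 392, 546, 353, _, _, 95, _]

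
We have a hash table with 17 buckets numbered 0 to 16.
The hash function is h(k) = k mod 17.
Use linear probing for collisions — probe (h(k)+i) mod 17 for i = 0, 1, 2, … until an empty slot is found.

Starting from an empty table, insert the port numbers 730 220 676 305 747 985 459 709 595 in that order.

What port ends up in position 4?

730 hashes to 16; slot 16 is free => place at 16.
220 hashes to 16; 16 taken => place at 0.
676 hashes to 13; slot 13 is free => place at 13.
305 hashes to 16; 16,0 taken => place at 1.
747 hashes to 16; 16,0,1 taken => place at 2.
985 hashes to 16; 16,0,1,2 taken => place at 3.
459 hashes to 0; 0,1,2,3 taken => place at 4.
709 hashes to 12; slot 12 is free => place at 12.
595 hashes to 0; 0,1,2,3,4 taken => place at 5.
Table: [220, 305, 747, 985, 459, 595, ., ., ., ., ., ., 709, 676, ., ., 730]

459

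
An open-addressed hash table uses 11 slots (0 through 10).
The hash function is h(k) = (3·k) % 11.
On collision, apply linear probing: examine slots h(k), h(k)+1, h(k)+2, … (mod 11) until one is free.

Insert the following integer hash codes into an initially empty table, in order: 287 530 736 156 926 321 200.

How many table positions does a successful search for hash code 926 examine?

Insert 287: h=3, slot 3 empty → index 3.
Insert 530: h=6, slot 6 empty → index 6.
Insert 736: h=8, slot 8 empty → index 8.
Insert 156: h=6, slot 6 occupied → index 7.
Insert 926: h=6, slots 6,7,8 occupied → index 9.
Insert 321: h=6, slots 6,7,8,9 occupied → index 10.
Insert 200: h=6, slots 6,7,8,9,10 occupied → index 0.
Table: [200, ∅, ∅, 287, ∅, ∅, 530, 156, 736, 926, 321]
Lookup 926: h=6, probe 6,7,8,9 → found at 9.

4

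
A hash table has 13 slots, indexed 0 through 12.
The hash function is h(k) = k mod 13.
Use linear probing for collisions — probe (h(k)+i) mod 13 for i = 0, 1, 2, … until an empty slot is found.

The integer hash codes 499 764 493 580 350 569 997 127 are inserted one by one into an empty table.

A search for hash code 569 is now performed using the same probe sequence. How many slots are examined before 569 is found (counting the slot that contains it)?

2

499 hashes to 5; slot 5 is free -> place at 5.
764 hashes to 10; slot 10 is free -> place at 10.
493 hashes to 12; slot 12 is free -> place at 12.
580 hashes to 8; slot 8 is free -> place at 8.
350 hashes to 12; 12 taken -> place at 0.
569 hashes to 10; 10 taken -> place at 11.
997 hashes to 9; slot 9 is free -> place at 9.
127 hashes to 10; 10,11,12,0 taken -> place at 1.
Table: [350, 127, ∅, ∅, ∅, 499, ∅, ∅, 580, 997, 764, 569, 493]
Lookup 569: h=10, probe 10,11 → found at 11.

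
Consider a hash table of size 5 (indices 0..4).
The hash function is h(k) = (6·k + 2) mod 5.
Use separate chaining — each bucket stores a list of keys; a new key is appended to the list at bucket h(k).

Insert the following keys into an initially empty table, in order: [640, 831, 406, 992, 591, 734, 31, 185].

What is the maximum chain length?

4

640 -> bucket 2
831 -> bucket 3
406 -> bucket 3 (collision)
992 -> bucket 4
591 -> bucket 3 (collision)
734 -> bucket 1
31 -> bucket 3 (collision)
185 -> bucket 2 (collision)
Final buckets:
0: _
1: 734
2: 640 -> 185
3: 831 -> 406 -> 591 -> 31
4: 992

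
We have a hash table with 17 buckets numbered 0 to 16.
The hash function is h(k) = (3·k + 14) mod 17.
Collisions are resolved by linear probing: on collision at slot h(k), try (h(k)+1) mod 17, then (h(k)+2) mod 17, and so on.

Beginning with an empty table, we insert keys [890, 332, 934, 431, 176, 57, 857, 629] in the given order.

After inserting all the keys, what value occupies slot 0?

176

890 hashes to 15; slot 15 is free → place at 15.
332 hashes to 7; slot 7 is free → place at 7.
934 hashes to 11; slot 11 is free → place at 11.
431 hashes to 15; 15 taken → place at 16.
176 hashes to 15; 15,16 taken → place at 0.
57 hashes to 15; 15,16,0 taken → place at 1.
857 hashes to 1; 1 taken → place at 2.
629 hashes to 14; slot 14 is free → place at 14.
Table: [176, 57, 857, ∅, ∅, ∅, ∅, 332, ∅, ∅, ∅, 934, ∅, ∅, 629, 890, 431]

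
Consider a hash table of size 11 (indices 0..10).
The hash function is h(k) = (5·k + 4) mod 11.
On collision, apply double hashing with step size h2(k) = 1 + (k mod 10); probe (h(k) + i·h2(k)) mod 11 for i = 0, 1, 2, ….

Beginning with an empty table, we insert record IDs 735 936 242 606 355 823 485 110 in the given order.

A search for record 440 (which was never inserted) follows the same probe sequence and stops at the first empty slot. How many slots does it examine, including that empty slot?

735 hashes to 5; slot 5 is free => place at 5.
936 hashes to 9; slot 9 is free => place at 9.
242 hashes to 4; slot 4 is free => place at 4.
606 hashes to 9, h2=7; 9,5 taken => place at 1.
355 hashes to 8; slot 8 is free => place at 8.
823 hashes to 5, h2=4; 5,9 taken => place at 2.
485 hashes to 9, h2=6; 9,4 taken => place at 10.
110 hashes to 4, h2=1; 4,5 taken => place at 6.
Table: [_, 606, 823, _, 242, 735, 110, _, 355, 936, 485]
Lookup 440: h=4, h2=1, probe 4,5,6,7 → slot 7 empty, not found.

4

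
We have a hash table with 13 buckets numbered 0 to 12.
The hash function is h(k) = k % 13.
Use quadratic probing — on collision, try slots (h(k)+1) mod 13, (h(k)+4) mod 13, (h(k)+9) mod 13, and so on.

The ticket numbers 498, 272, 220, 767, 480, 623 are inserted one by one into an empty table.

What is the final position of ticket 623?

Insert 498: h=4, slot 4 empty → index 4.
Insert 272: h=12, slot 12 empty → index 12.
Insert 220: h=12, slot 12 occupied → index 0.
Insert 767: h=0, slot 0 occupied → index 1.
Insert 480: h=12, slots 12,0 occupied → index 3.
Insert 623: h=12, slots 12,0,3 occupied → index 8.
Table: [220, 767, -, 480, 498, -, -, -, 623, -, -, -, 272]

8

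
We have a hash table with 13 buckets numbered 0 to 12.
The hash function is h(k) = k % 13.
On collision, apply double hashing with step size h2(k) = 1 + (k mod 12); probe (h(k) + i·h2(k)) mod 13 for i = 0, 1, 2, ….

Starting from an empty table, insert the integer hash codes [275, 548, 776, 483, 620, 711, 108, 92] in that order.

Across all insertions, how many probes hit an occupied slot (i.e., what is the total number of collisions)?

275: h=2 -> slot 2
548: h=2, h2=9, probe 2,11 -> slot 11
776: h=9 -> slot 9
483: h=2, h2=4, probe 2,6 -> slot 6
620: h=9, h2=9, probe 9,5 -> slot 5
711: h=9, h2=4, probe 9,0 -> slot 0
108: h=4 -> slot 4
92: h=1 -> slot 1
Table: [711, 92, 275, ∅, 108, 620, 483, ∅, ∅, 776, ∅, 548, ∅]

4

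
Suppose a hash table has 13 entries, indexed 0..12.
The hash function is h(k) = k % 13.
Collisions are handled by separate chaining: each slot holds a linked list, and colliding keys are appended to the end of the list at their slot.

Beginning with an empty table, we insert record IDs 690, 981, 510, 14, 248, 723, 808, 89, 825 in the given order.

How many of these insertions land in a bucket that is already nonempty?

Insert 690: h=1, bucket 1 empty -> new chain.
Insert 981: h=6, bucket 6 empty -> new chain.
Insert 510: h=3, bucket 3 empty -> new chain.
Insert 14: h=1, bucket 1 nonempty -> append to chain.
Insert 248: h=1, bucket 1 nonempty -> append to chain.
Insert 723: h=8, bucket 8 empty -> new chain.
Insert 808: h=2, bucket 2 empty -> new chain.
Insert 89: h=11, bucket 11 empty -> new chain.
Insert 825: h=6, bucket 6 nonempty -> append to chain.
Final buckets:
0: ∅
1: 690 -> 14 -> 248
2: 808
3: 510
4: ∅
5: ∅
6: 981 -> 825
7: ∅
8: 723
9: ∅
10: ∅
11: 89
12: ∅

3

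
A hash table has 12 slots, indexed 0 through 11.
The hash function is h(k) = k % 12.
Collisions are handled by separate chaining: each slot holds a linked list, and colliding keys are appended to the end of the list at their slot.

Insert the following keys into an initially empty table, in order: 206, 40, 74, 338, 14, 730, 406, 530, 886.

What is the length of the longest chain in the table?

5

206 → bucket 2
40 → bucket 4
74 → bucket 2 (collision)
338 → bucket 2 (collision)
14 → bucket 2 (collision)
730 → bucket 10
406 → bucket 10 (collision)
530 → bucket 2 (collision)
886 → bucket 10 (collision)
Final buckets:
0: —
1: —
2: 206 -> 74 -> 338 -> 14 -> 530
3: —
4: 40
5: —
6: —
7: —
8: —
9: —
10: 730 -> 406 -> 886
11: —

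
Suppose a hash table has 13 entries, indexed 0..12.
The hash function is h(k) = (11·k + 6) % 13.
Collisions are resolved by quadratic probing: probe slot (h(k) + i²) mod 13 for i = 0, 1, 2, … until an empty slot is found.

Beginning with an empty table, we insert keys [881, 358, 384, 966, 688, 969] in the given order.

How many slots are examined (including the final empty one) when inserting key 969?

3

Insert 881: h=12, slot 12 empty -> index 12.
Insert 358: h=5, slot 5 empty -> index 5.
Insert 384: h=5, slot 5 occupied -> index 6.
Insert 966: h=11, slot 11 empty -> index 11.
Insert 688: h=8, slot 8 empty -> index 8.
Insert 969: h=5, slots 5,6 occupied -> index 9.
Table: [∅, ∅, ∅, ∅, ∅, 358, 384, ∅, 688, 969, ∅, 966, 881]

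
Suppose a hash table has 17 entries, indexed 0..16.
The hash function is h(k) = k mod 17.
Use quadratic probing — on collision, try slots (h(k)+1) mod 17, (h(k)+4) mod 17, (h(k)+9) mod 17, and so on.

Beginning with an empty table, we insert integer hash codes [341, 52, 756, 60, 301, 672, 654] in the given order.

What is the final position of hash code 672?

341 hashes to 1; slot 1 is free → place at 1.
52 hashes to 1; 1 taken → place at 2.
756 hashes to 8; slot 8 is free → place at 8.
60 hashes to 9; slot 9 is free → place at 9.
301 hashes to 12; slot 12 is free → place at 12.
672 hashes to 9; 9 taken → place at 10.
654 hashes to 8; 8,9,12 taken → place at 0.
Table: [654, 341, 52, ∅, ∅, ∅, ∅, ∅, 756, 60, 672, ∅, 301, ∅, ∅, ∅, ∅]

10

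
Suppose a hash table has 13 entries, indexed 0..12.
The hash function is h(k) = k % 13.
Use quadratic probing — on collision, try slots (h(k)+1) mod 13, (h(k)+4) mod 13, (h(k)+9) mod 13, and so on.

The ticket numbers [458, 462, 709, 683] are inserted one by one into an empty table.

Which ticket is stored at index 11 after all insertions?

458 hashes to 3; slot 3 is free → place at 3.
462 hashes to 7; slot 7 is free → place at 7.
709 hashes to 7; 7 taken → place at 8.
683 hashes to 7; 7,8 taken → place at 11.
Table: [_, _, _, 458, _, _, _, 462, 709, _, _, 683, _]

683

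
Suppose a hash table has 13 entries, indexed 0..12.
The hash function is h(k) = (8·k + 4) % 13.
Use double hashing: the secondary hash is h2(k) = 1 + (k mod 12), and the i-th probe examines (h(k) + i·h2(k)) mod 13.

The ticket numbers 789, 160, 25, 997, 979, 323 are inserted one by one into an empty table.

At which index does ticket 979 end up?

5

789 hashes to 11; slot 11 is free => place at 11.
160 hashes to 10; slot 10 is free => place at 10.
25 hashes to 9; slot 9 is free => place at 9.
997 hashes to 11, h2=2; 11 taken => place at 0.
979 hashes to 10, h2=8; 10 taken => place at 5.
323 hashes to 1; slot 1 is free => place at 1.
Table: [997, 323, —, —, —, 979, —, —, —, 25, 160, 789, —]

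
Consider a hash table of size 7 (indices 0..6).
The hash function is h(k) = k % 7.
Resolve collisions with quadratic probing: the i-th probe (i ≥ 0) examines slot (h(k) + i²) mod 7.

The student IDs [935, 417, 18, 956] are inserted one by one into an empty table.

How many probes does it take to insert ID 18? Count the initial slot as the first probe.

935: h=4 → slot 4
417: h=4, probe 4,5 → slot 5
18: h=4, probe 4,5,1 → slot 1
956: h=4, probe 4,5,1,6 → slot 6
Table: [., 18, ., ., 935, 417, 956]

3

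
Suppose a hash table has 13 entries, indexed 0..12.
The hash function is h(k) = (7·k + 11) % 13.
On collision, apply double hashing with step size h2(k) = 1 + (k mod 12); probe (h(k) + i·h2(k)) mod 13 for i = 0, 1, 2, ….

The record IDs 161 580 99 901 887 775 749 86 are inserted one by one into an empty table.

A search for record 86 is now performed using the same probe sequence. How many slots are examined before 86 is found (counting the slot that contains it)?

161 hashes to 7; slot 7 is free → place at 7.
580 hashes to 2; slot 2 is free → place at 2.
99 hashes to 2, h2=4; 2 taken → place at 6.
901 hashes to 0; slot 0 is free → place at 0.
887 hashes to 6, h2=12; 6 taken → place at 5.
775 hashes to 2, h2=8; 2 taken → place at 10.
749 hashes to 2, h2=6; 2 taken → place at 8.
86 hashes to 2, h2=3; 2,5,8 taken → place at 11.
Table: [901, ., 580, ., ., 887, 99, 161, 749, ., 775, 86, .]
Lookup 86: h=2, h2=3, probe 2,5,8,11 → found at 11.

4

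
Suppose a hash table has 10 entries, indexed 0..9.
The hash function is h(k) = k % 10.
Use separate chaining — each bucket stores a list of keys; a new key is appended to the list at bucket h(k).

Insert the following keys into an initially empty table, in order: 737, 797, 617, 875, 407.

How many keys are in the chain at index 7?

4

Insert 737: h=7, bucket 7 empty -> new chain.
Insert 797: h=7, bucket 7 nonempty -> append to chain.
Insert 617: h=7, bucket 7 nonempty -> append to chain.
Insert 875: h=5, bucket 5 empty -> new chain.
Insert 407: h=7, bucket 7 nonempty -> append to chain.
Final buckets:
0: ∅
1: ∅
2: ∅
3: ∅
4: ∅
5: 875
6: ∅
7: 737 -> 797 -> 617 -> 407
8: ∅
9: ∅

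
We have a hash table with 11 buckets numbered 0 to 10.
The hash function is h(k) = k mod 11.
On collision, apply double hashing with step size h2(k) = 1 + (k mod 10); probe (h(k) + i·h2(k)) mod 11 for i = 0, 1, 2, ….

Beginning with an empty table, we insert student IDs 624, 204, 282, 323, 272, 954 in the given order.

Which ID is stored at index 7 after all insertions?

282

624: h=8 → slot 8
204: h=6 → slot 6
282: h=7 → slot 7
323: h=4 → slot 4
272: h=8, h2=3, probe 8,0 → slot 0
954: h=8, h2=5, probe 8,2 → slot 2
Table: [272, _, 954, _, 323, _, 204, 282, 624, _, _]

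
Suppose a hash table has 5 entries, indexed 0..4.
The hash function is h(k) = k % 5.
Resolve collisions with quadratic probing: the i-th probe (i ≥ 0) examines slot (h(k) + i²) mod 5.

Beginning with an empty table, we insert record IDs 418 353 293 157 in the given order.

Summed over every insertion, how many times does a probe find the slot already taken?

5

418: h=3 => slot 3
353: h=3, probe 3,4 => slot 4
293: h=3, probe 3,4,2 => slot 2
157: h=2, probe 2,3,1 => slot 1
Table: [-, 157, 293, 418, 353]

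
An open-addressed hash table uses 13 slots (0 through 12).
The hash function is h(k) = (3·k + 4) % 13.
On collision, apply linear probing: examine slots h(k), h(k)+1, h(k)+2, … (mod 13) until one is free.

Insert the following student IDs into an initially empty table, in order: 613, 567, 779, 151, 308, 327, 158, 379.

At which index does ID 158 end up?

12

Insert 613: h=10, slot 10 empty => index 10.
Insert 567: h=2, slot 2 empty => index 2.
Insert 779: h=1, slot 1 empty => index 1.
Insert 151: h=2, slot 2 occupied => index 3.
Insert 308: h=5, slot 5 empty => index 5.
Insert 327: h=10, slot 10 occupied => index 11.
Insert 158: h=10, slots 10,11 occupied => index 12.
Insert 379: h=10, slots 10,11,12 occupied => index 0.
Table: [379, 779, 567, 151, -, 308, -, -, -, -, 613, 327, 158]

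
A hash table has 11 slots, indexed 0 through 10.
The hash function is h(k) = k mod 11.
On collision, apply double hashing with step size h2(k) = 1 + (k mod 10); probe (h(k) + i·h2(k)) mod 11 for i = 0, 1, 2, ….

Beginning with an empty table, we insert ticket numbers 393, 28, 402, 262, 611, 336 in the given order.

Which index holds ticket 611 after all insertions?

Insert 393: h=8, slot 8 empty -> index 8.
Insert 28: h=6, slot 6 empty -> index 6.
Insert 402: h=6, h2=3, slot 6 occupied -> index 9.
Insert 262: h=9, h2=3, slot 9 occupied -> index 1.
Insert 611: h=6, h2=2, slots 6,8 occupied -> index 10.
Insert 336: h=6, h2=7, slot 6 occupied -> index 2.
Table: [., 262, 336, ., ., ., 28, ., 393, 402, 611]

10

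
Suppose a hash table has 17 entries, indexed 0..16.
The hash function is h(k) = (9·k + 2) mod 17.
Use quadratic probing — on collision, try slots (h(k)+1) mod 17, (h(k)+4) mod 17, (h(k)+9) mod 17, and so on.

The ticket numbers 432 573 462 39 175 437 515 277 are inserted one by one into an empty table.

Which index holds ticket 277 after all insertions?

4

432 hashes to 14; slot 14 is free => place at 14.
573 hashes to 8; slot 8 is free => place at 8.
462 hashes to 12; slot 12 is free => place at 12.
39 hashes to 13; slot 13 is free => place at 13.
175 hashes to 13; 13,14 taken => place at 0.
437 hashes to 8; 8 taken => place at 9.
515 hashes to 13; 13,14,0 taken => place at 5.
277 hashes to 13; 13,14,0,5,12 taken => place at 4.
Table: [175, ∅, ∅, ∅, 277, 515, ∅, ∅, 573, 437, ∅, ∅, 462, 39, 432, ∅, ∅]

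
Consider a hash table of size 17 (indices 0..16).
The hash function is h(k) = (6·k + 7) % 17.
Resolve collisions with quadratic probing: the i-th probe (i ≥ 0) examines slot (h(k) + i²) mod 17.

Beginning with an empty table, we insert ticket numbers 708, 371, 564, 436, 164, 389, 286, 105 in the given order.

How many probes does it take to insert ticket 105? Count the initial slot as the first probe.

708: h=5 → slot 5
371: h=6 → slot 6
564: h=8 → slot 8
436: h=5, probe 5,6,9 → slot 9
164: h=5, probe 5,6,9,14 → slot 14
389: h=12 → slot 12
286: h=6, probe 6,7 → slot 7
105: h=8, probe 8,9,12,0 → slot 0
Table: [105, ∅, ∅, ∅, ∅, 708, 371, 286, 564, 436, ∅, ∅, 389, ∅, 164, ∅, ∅]

4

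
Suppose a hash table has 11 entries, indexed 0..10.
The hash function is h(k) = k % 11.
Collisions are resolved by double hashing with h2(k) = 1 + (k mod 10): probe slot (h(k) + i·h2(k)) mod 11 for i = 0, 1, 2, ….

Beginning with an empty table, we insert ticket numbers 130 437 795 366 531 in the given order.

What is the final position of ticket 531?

130 hashes to 9; slot 9 is free → place at 9.
437 hashes to 8; slot 8 is free → place at 8.
795 hashes to 3; slot 3 is free → place at 3.
366 hashes to 3, h2=7; 3 taken → place at 10.
531 hashes to 3, h2=2; 3 taken → place at 5.
Table: [., ., ., 795, ., 531, ., ., 437, 130, 366]

5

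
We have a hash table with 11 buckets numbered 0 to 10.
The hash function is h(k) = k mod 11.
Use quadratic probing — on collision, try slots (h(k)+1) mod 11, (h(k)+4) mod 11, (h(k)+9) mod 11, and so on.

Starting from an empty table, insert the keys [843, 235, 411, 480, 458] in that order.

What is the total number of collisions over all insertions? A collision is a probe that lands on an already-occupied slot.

843 hashes to 7; slot 7 is free => place at 7.
235 hashes to 4; slot 4 is free => place at 4.
411 hashes to 4; 4 taken => place at 5.
480 hashes to 7; 7 taken => place at 8.
458 hashes to 7; 7,8 taken => place at 0.
Table: [458, —, —, —, 235, 411, —, 843, 480, —, —]

4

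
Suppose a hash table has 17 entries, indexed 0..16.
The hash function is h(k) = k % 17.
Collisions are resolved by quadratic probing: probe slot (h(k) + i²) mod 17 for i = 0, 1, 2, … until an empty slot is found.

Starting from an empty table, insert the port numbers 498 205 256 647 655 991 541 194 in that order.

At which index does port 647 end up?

10

498 hashes to 5; slot 5 is free => place at 5.
205 hashes to 1; slot 1 is free => place at 1.
256 hashes to 1; 1 taken => place at 2.
647 hashes to 1; 1,2,5 taken => place at 10.
655 hashes to 9; slot 9 is free => place at 9.
991 hashes to 5; 5 taken => place at 6.
541 hashes to 14; slot 14 is free => place at 14.
194 hashes to 7; slot 7 is free => place at 7.
Table: [∅, 205, 256, ∅, ∅, 498, 991, 194, ∅, 655, 647, ∅, ∅, ∅, 541, ∅, ∅]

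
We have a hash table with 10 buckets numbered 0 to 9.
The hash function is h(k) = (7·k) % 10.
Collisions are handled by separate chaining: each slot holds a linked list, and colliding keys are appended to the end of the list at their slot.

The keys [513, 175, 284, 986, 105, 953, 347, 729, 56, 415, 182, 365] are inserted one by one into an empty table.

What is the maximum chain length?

4

Insert 513: h=1, bucket 1 empty → new chain.
Insert 175: h=5, bucket 5 empty → new chain.
Insert 284: h=8, bucket 8 empty → new chain.
Insert 986: h=2, bucket 2 empty → new chain.
Insert 105: h=5, bucket 5 nonempty → append to chain.
Insert 953: h=1, bucket 1 nonempty → append to chain.
Insert 347: h=9, bucket 9 empty → new chain.
Insert 729: h=3, bucket 3 empty → new chain.
Insert 56: h=2, bucket 2 nonempty → append to chain.
Insert 415: h=5, bucket 5 nonempty → append to chain.
Insert 182: h=4, bucket 4 empty → new chain.
Insert 365: h=5, bucket 5 nonempty → append to chain.
Final buckets:
0: -
1: 513 -> 953
2: 986 -> 56
3: 729
4: 182
5: 175 -> 105 -> 415 -> 365
6: -
7: -
8: 284
9: 347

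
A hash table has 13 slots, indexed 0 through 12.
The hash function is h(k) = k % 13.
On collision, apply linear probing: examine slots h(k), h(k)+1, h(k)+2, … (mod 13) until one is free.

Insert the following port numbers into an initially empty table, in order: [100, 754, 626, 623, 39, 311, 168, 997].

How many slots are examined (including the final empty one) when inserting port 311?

5

100: h=9 -> slot 9
754: h=0 -> slot 0
626: h=2 -> slot 2
623: h=12 -> slot 12
39: h=0, probe 0,1 -> slot 1
311: h=12, probe 12,0,1,2,3 -> slot 3
168: h=12, probe 12,0,1,2,3,4 -> slot 4
997: h=9, probe 9,10 -> slot 10
Table: [754, 39, 626, 311, 168, -, -, -, -, 100, 997, -, 623]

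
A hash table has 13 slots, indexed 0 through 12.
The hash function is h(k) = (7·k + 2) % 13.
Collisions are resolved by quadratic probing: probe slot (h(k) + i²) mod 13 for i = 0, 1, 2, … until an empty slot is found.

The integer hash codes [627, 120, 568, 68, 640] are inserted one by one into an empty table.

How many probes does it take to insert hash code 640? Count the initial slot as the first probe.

4

627: h=10 → slot 10
120: h=10, probe 10,11 → slot 11
568: h=0 → slot 0
68: h=10, probe 10,11,1 → slot 1
640: h=10, probe 10,11,1,6 → slot 6
Table: [568, 68, _, _, _, _, 640, _, _, _, 627, 120, _]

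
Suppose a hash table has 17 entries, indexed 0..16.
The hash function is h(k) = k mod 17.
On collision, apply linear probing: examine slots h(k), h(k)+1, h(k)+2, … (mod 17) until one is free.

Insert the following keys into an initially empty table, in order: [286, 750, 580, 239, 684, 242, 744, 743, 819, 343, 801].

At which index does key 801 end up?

286: h=14 => slot 14
750: h=2 => slot 2
580: h=2, probe 2,3 => slot 3
239: h=1 => slot 1
684: h=4 => slot 4
242: h=4, probe 4,5 => slot 5
744: h=13 => slot 13
743: h=12 => slot 12
819: h=3, probe 3,4,5,6 => slot 6
343: h=3, probe 3,4,5,6,7 => slot 7
801: h=2, probe 2,3,4,5,6,7,8 => slot 8
Table: [_, 239, 750, 580, 684, 242, 819, 343, 801, _, _, _, 743, 744, 286, _, _]

8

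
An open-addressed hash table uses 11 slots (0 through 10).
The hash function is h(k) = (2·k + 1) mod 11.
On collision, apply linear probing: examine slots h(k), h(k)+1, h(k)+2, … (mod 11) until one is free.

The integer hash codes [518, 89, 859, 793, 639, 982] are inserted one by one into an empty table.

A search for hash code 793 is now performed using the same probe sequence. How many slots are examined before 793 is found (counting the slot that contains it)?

4

Insert 518: h=3, slot 3 empty => index 3.
Insert 89: h=3, slot 3 occupied => index 4.
Insert 859: h=3, slots 3,4 occupied => index 5.
Insert 793: h=3, slots 3,4,5 occupied => index 6.
Insert 639: h=3, slots 3,4,5,6 occupied => index 7.
Insert 982: h=7, slot 7 occupied => index 8.
Table: [_, _, _, 518, 89, 859, 793, 639, 982, _, _]
Lookup 793: h=3, probe 3,4,5,6 → found at 6.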